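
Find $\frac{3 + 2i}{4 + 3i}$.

Multiply numerator and denominator by conjugate (4 - 3i):
= (3 + 2i)(4 - 3i) / (4^2 + 3^2)
= (18 - i) / 25
= 18/25 - (1/25)i


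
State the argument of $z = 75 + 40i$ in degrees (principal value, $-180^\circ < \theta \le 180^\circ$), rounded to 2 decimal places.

θ = arctan(b/a) = arctan(40/75) (quadrant-adjusted) = 28.07°


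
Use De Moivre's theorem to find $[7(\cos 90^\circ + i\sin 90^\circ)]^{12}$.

By De Moivre: z^n = r^n(cos(nθ) + i sin(nθ))
= 7^12(cos(12*90°) + i sin(12*90°))
= 13841287201(cos 0° + i sin 0°)
= 13841287201


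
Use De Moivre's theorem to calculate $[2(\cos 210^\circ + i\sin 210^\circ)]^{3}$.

By De Moivre: z^n = r^n(cos(nθ) + i sin(nθ))
= 2^3(cos(3*210°) + i sin(3*210°))
= 8(cos 270° + i sin 270°)
= -8i


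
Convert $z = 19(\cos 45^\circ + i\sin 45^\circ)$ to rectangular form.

a = r cos θ = 19 * sqrt(2)/2 = 19*sqrt(2)/2
b = r sin θ = 19 * sqrt(2)/2 = 19*sqrt(2)/2
z = 19*sqrt(2)/2 + (19*sqrt(2)/2)i


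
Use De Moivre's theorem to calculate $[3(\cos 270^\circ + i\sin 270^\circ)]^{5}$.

By De Moivre: z^n = r^n(cos(nθ) + i sin(nθ))
= 3^5(cos(5*270°) + i sin(5*270°))
= 243(cos 270° + i sin 270°)
= -243i


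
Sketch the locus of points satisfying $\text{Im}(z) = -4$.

Im(z) = y where z = x + yi; the equation y = -4 is satisfied by all points with that y-coordinate
Locus: Horizontal line y = -4


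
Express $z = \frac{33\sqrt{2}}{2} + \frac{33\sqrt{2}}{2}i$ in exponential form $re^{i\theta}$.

r = |z| = sqrt((33*sqrt(2)/2)^2 + (33*sqrt(2)/2)^2) = sqrt(1089/2 + 1089/2) = sqrt(1089) = 33
θ = arctan(b/a) = arctan(23.3345/23.3345) (quadrant-adjusted) = 45° = π/4
z = 33e^(i*π/4)


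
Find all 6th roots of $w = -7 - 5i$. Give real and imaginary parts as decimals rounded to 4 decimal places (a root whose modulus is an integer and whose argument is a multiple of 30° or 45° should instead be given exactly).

|w| = sqrt(74) ≈ 8.602325, arg(w) ≈ 215.537678°
Root modulus = sqrt(74)^(1/6) ≈ 1.431427
Root arguments: θ_k = (arg(w) + 360°k)/6 for k = 0, 1, ..., 5
Compute each root as (root modulus)(cos θ_k + i sin θ_k) using full-precision intermediates, then round to 4 decimal places.
Roots: 1.1592 + 0.8398i, -0.1477 + 1.4238i, -1.3069 + 0.5840i, -1.1592 - 0.8398i, 0.1477 - 1.4238i, 1.3069 - 0.5840i


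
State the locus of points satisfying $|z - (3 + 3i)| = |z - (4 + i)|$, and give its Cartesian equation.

|z - z1| = |z - z2| means z is equidistant from z1 and z2,
i.e. the perpendicular bisector of the segment from (3, 3) to (4, 1) (midpoint (7/2, 2)).
With z = x + yi, square both sides:
(x - 3)^2 + (y - 3)^2 = (x - 4)^2 + (y - 1)^2
The x^2 and y^2 terms cancel: 2x + (-4)y = 17 - 18 = -1
Simplify: 2x - 4y = -1
Locus: Perpendicular bisector of the segment from (3, 3) to (4, 1): the line 2x - 4y = -1


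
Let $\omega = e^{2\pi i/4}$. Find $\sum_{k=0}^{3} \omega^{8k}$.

Since 4 divides 8, ω^8 = (ω^4)^2 = 1^2 = 1, so every term is 1.
Sum = 4 · 1 = 4


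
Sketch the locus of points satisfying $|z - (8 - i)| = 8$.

|z - z0| = r describes a circle centered at z0 with radius r
Here z0 = 8 - i and r = 8
Locus: Circle centered at (8, -1) with radius 8


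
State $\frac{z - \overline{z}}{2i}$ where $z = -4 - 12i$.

z - conjugate(z) = 2bi
(z - conjugate(z))/(2i) = 2bi/(2i) = b = -12


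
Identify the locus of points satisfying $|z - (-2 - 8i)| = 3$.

|z - z0| = r describes a circle centered at z0 with radius r
Here z0 = -2 - 8i and r = 3
Locus: Circle centered at (-2, -8) with radius 3


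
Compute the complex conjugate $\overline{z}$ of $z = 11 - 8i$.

If z = a + bi, then conjugate(z) = a - bi
conjugate(11 - 8i) = 11 + 8i


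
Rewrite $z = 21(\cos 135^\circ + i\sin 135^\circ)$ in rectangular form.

a = r cos θ = 21 * -sqrt(2)/2 = -21*sqrt(2)/2
b = r sin θ = 21 * sqrt(2)/2 = 21*sqrt(2)/2
z = -21*sqrt(2)/2 + (21*sqrt(2)/2)i


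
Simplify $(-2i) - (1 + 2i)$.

(0 - 1) + (-2 - 2)i = -1 - 4i


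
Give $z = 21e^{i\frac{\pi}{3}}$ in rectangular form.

a = r cos θ = 21 * 1/2 = 21/2
b = r sin θ = 21 * sqrt(3)/2 = 21*sqrt(3)/2
z = 21/2 + (21*sqrt(3)/2)i


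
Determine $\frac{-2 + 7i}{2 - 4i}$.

Multiply numerator and denominator by conjugate (2 + 4i):
= (-2 + 7i)(2 + 4i) / (2^2 + (-4)^2)
= (-32 + 6i) / 20
Divide through by 2: (-16 + 3i) / 10
= -8/5 + (3/10)i


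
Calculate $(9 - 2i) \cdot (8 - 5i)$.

(a1*a2 - b1*b2) + (a1*b2 + b1*a2)i
= (72 - 10) + (-45 + (-16))i
= 62 - 61i


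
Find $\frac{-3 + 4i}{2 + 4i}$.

Multiply numerator and denominator by conjugate (2 - 4i):
= (-3 + 4i)(2 - 4i) / (2^2 + 4^2)
= (10 + 20i) / 20
Divide through by 10: (1 + 2i) / 2
= 1/2 + i


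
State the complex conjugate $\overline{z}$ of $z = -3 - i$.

If z = a + bi, then conjugate(z) = a - bi
conjugate(-3 - i) = -3 + i


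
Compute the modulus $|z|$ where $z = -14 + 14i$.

|z| = sqrt(a^2 + b^2) = sqrt((-14)^2 + 14^2) = sqrt(392) = sqrt(392)


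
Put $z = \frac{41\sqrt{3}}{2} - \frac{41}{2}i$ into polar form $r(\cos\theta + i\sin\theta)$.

r = |z| = sqrt(a^2 + b^2) = sqrt((41*sqrt(3)/2)^2 + (-41/2)^2) = sqrt(5043/4 + 1681/4) = sqrt(1681) = 41
θ = arctan(b/a) = arctan(-20.5/35.507) (quadrant-adjusted) = 330°
z = 41(cos 330° + i sin 330°)


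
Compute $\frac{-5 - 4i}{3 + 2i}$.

Multiply numerator and denominator by conjugate (3 - 2i):
= (-5 - 4i)(3 - 2i) / (3^2 + 2^2)
= (-23 - 2i) / 13
= -23/13 - (2/13)i


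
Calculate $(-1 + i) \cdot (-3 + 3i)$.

(a1*a2 - b1*b2) + (a1*b2 + b1*a2)i
= (3 - 3) + (-3 + (-3))i
= -6i


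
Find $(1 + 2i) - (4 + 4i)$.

(1 - 4) + (2 - 4)i = -3 - 2i


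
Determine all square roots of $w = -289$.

|w| = 289, arg(w) = 180°
Root modulus = 289^(1/2) = 17
Root arguments: θ_k = (180° + 360°k)/2 for k = 0, 1, ..., 1
Roots: 17i, -17i


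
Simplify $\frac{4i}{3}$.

Divisor is real, so divide each part by 3:
= 0 + (4/3)i


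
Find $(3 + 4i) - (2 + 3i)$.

(3 - 2) + (4 - 3)i = 1 + i


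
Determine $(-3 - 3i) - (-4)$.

(-3 - (-4)) + (-3 - 0)i = 1 - 3i


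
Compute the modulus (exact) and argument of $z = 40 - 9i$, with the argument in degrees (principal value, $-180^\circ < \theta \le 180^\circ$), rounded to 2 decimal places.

|z| = sqrt(40^2 + (-9)^2) = 41
arg(z) = arctan(b/a) = arctan(-9/40) (quadrant-adjusted) = -12.68°


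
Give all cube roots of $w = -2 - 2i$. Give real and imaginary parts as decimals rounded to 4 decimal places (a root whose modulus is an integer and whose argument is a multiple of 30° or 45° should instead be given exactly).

|w| = sqrt(8) ≈ 2.828427, arg(w) = 225°
Root modulus = sqrt(8)^(1/3) ≈ 1.414214
Root arguments: θ_k = (225° + 360°k)/3 for k = 0, 1, ..., 2
Compute each root as (root modulus)(cos θ_k + i sin θ_k) using full-precision intermediates, then round to 4 decimal places.
Roots: 0.3660 + 1.3660i, -1.3660 - 0.3660i, 1.0000 - 1.0000i


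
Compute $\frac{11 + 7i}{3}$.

Divisor is real, so divide each part by 3:
= 11/3 + (7/3)i


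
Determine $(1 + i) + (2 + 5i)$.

(1 + 2) + (1 + 5)i = 3 + 6i


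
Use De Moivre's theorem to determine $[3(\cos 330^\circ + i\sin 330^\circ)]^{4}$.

By De Moivre: z^n = r^n(cos(nθ) + i sin(nθ))
= 3^4(cos(4*330°) + i sin(4*330°))
= 81(cos 240° + i sin 240°)
= -81/2 - (81*sqrt(3)/2)i


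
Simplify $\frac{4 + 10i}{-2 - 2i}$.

Multiply numerator and denominator by conjugate (-2 + 2i):
= (4 + 10i)(-2 + 2i) / ((-2)^2 + (-2)^2)
= (-28 - 12i) / 8
Divide through by 4: (-7 - 3i) / 2
= -7/2 - (3/2)i


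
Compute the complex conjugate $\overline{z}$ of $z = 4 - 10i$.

If z = a + bi, then conjugate(z) = a - bi
conjugate(4 - 10i) = 4 + 10i


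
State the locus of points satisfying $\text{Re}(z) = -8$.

Re(z) = x where z = x + yi; the equation x = -8 is satisfied by all points with that x-coordinate
Locus: Vertical line x = -8


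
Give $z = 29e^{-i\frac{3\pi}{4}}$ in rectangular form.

a = r cos θ = 29 * -sqrt(2)/2 = -29*sqrt(2)/2
b = r sin θ = 29 * -sqrt(2)/2 = -29*sqrt(2)/2
z = -29*sqrt(2)/2 - (29*sqrt(2)/2)i


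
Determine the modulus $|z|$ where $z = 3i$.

|z| = sqrt(a^2 + b^2) = sqrt(0^2 + 3^2) = sqrt(9) = 3


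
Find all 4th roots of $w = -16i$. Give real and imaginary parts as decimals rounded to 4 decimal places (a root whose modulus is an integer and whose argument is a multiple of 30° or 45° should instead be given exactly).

|w| = 16, arg(w) = 270°
Root modulus = 16^(1/4) = 2
Root arguments: θ_k = (270° + 360°k)/4 for k = 0, 1, ..., 3
Compute each root as (root modulus)(cos θ_k + i sin θ_k) using full-precision intermediates, then round to 4 decimal places.
Roots: 0.7654 + 1.8478i, -1.8478 + 0.7654i, -0.7654 - 1.8478i, 1.8478 - 0.7654i


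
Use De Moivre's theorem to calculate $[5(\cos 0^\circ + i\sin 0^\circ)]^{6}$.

By De Moivre: z^n = r^n(cos(nθ) + i sin(nθ))
= 5^6(cos(6*0°) + i sin(6*0°))
= 15625(cos 0° + i sin 0°)
= 15625


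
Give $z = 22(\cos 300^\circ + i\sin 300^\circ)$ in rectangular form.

a = r cos θ = 22 * 1/2 = 11
b = r sin θ = 22 * -sqrt(3)/2 = -11*sqrt(3)
z = 11 - 11*sqrt(3)i


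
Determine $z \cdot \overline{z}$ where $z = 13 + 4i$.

z * conjugate(z) = |z|^2 = a^2 + b^2
= 13^2 + 4^2 = 185


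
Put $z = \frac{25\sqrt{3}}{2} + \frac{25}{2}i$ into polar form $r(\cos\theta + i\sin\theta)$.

r = |z| = sqrt(a^2 + b^2) = sqrt((25*sqrt(3)/2)^2 + (25/2)^2) = sqrt(1875/4 + 625/4) = sqrt(625) = 25
θ = arctan(b/a) = arctan(12.5/21.6506) (quadrant-adjusted) = 30°
z = 25(cos 30° + i sin 30°)


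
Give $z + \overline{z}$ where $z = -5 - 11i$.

z + conjugate(z) = (a + bi) + (a - bi) = 2a
= 2 * (-5) = -10


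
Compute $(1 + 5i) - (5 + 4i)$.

(1 - 5) + (5 - 4)i = -4 + i


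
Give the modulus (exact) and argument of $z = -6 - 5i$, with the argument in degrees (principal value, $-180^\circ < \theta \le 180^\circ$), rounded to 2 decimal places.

|z| = sqrt((-6)^2 + (-5)^2) = sqrt(61)
arg(z) = arctan(b/a) = arctan(-5/-6) (quadrant-adjusted) = -140.19°


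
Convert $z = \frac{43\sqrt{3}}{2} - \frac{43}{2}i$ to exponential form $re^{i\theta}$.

r = |z| = sqrt((43*sqrt(3)/2)^2 + (-43/2)^2) = sqrt(5547/4 + 1849/4) = sqrt(1849) = 43
θ = arctan(b/a) = arctan(-21.5/37.2391) (quadrant-adjusted) = -30° = -π/6
z = 43e^(-i*π/6)


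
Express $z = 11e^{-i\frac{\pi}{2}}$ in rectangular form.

a = r cos θ = 11 * 0 = 0
b = r sin θ = 11 * -1 = -11
z = -11i


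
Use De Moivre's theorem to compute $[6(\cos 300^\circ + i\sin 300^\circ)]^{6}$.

By De Moivre: z^n = r^n(cos(nθ) + i sin(nθ))
= 6^6(cos(6*300°) + i sin(6*300°))
= 46656(cos 0° + i sin 0°)
= 46656


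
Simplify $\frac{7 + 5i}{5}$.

Divisor is real, so divide each part by 5:
= 7/5 + i


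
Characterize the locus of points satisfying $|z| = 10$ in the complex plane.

|z| = 10 means sqrt(x^2 + y^2) = 10
This is a circle of radius 10 centered at the origin


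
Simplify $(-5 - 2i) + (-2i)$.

(-5 + 0) + (-2 + (-2))i = -5 - 4i


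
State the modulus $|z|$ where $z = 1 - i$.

|z| = sqrt(a^2 + b^2) = sqrt(1^2 + (-1)^2) = sqrt(2) = sqrt(2)


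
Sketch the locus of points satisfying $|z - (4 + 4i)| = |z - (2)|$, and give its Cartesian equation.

|z - z1| = |z - z2| means z is equidistant from z1 and z2,
i.e. the perpendicular bisector of the segment from (4, 4) to (2, 0) (midpoint (3, 2)).
With z = x + yi, square both sides:
(x - 4)^2 + (y - 4)^2 = (x - 2)^2 + (y - 0)^2
The x^2 and y^2 terms cancel: -4x + (-8)y = 4 - 32 = -28
Simplify: x + 2y = 7
Locus: Perpendicular bisector of the segment from (4, 4) to (2, 0): the line x + 2y = 7


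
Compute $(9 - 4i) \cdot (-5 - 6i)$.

(a1*a2 - b1*b2) + (a1*b2 + b1*a2)i
= (-45 - 24) + (-54 + 20)i
= -69 - 34i


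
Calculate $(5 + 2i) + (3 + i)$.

(5 + 3) + (2 + 1)i = 8 + 3i


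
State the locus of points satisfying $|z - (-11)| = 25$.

|z - z0| = r describes a circle centered at z0 with radius r
Here z0 = -11 and r = 25
Locus: Circle centered at (-11, 0) with radius 25


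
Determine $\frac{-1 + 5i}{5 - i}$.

Multiply numerator and denominator by conjugate (5 + i):
= (-1 + 5i)(5 + i) / (5^2 + (-1)^2)
= (-10 + 24i) / 26
Divide through by 2: (-5 + 12i) / 13
= -5/13 + (12/13)i


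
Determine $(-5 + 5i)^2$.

(a + bi)^2 = a^2 - b^2 + 2abi
= (-5)^2 - 5^2 + 2*(-5)*5i
= -50i


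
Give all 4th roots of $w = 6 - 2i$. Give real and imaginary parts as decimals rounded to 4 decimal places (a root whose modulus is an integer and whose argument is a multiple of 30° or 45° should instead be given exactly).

|w| = sqrt(40) ≈ 6.324555, arg(w) ≈ 341.565051°
Root modulus = sqrt(40)^(1/4) ≈ 1.585833
Root arguments: θ_k = (arg(w) + 360°k)/4 for k = 0, 1, ..., 3
Compute each root as (root modulus)(cos θ_k + i sin θ_k) using full-precision intermediates, then round to 4 decimal places.
Roots: 0.1274 + 1.5807i, -1.5807 + 0.1274i, -0.1274 - 1.5807i, 1.5807 - 0.1274i


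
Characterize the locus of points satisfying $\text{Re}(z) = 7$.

Re(z) = x where z = x + yi; the equation x = 7 is satisfied by all points with that x-coordinate
Locus: Vertical line x = 7


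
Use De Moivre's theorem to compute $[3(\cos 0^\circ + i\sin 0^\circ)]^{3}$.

By De Moivre: z^n = r^n(cos(nθ) + i sin(nθ))
= 3^3(cos(3*0°) + i sin(3*0°))
= 27(cos 0° + i sin 0°)
= 27


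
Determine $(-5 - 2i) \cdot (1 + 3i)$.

(a1*a2 - b1*b2) + (a1*b2 + b1*a2)i
= (-5 - (-6)) + (-15 + (-2))i
= 1 - 17i


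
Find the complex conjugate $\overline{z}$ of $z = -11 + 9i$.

If z = a + bi, then conjugate(z) = a - bi
conjugate(-11 + 9i) = -11 - 9i


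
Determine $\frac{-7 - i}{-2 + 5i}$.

Multiply numerator and denominator by conjugate (-2 - 5i):
= (-7 - i)(-2 - 5i) / ((-2)^2 + 5^2)
= (9 + 37i) / 29
= 9/29 + (37/29)i


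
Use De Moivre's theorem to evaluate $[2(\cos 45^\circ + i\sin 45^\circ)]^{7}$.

By De Moivre: z^n = r^n(cos(nθ) + i sin(nθ))
= 2^7(cos(7*45°) + i sin(7*45°))
= 128(cos 315° + i sin 315°)
= 64*sqrt(2) - 64*sqrt(2)i


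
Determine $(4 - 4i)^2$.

(a + bi)^2 = a^2 - b^2 + 2abi
= 4^2 - (-4)^2 + 2*4*(-4)i
= -32i


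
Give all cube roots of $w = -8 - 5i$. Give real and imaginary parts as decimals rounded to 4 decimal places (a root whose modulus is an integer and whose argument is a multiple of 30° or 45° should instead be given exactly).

|w| = sqrt(89) ≈ 9.433981, arg(w) ≈ 212.005383°
Root modulus = sqrt(89)^(1/3) ≈ 2.112994
Root arguments: θ_k = (arg(w) + 360°k)/3 for k = 0, 1, ..., 2
Compute each root as (root modulus)(cos θ_k + i sin θ_k) using full-precision intermediates, then round to 4 decimal places.
Roots: 0.6995 + 1.9939i, -2.0765 - 0.3912i, 1.3770 - 1.6027i


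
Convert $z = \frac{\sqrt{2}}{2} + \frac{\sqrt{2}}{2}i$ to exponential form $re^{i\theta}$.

r = |z| = sqrt((sqrt(2)/2)^2 + (sqrt(2)/2)^2) = sqrt(1/2 + 1/2) = sqrt(1) = 1
θ = arctan(b/a) = arctan(0.7071/0.7071) (quadrant-adjusted) = 45° = π/4
z = 1e^(i*π/4)


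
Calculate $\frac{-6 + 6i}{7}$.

Divisor is real, so divide each part by 7:
= -6/7 + (6/7)i


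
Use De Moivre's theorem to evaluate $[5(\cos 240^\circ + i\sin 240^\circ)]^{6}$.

By De Moivre: z^n = r^n(cos(nθ) + i sin(nθ))
= 5^6(cos(6*240°) + i sin(6*240°))
= 15625(cos 0° + i sin 0°)
= 15625


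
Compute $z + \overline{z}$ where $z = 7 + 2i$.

z + conjugate(z) = (a + bi) + (a - bi) = 2a
= 2 * 7 = 14


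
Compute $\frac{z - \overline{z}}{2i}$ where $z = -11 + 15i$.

z - conjugate(z) = 2bi
(z - conjugate(z))/(2i) = 2bi/(2i) = b = 15


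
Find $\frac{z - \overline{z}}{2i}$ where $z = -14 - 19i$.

z - conjugate(z) = 2bi
(z - conjugate(z))/(2i) = 2bi/(2i) = b = -19


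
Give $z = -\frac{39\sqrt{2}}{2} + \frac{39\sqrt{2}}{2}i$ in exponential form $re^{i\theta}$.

r = |z| = sqrt((-39*sqrt(2)/2)^2 + (39*sqrt(2)/2)^2) = sqrt(1521/2 + 1521/2) = sqrt(1521) = 39
θ = arctan(b/a) = arctan(27.5772/-27.5772) (quadrant-adjusted) = 135° = 3π/4
z = 39e^(i*3π/4)


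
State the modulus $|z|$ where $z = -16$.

|z| = sqrt(a^2 + b^2) = sqrt((-16)^2 + 0^2) = sqrt(256) = 16


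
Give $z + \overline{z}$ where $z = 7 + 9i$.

z + conjugate(z) = (a + bi) + (a - bi) = 2a
= 2 * 7 = 14


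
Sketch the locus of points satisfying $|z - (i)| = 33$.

|z - z0| = r describes a circle centered at z0 with radius r
Here z0 = i and r = 33
Locus: Circle centered at (0, 1) with radius 33


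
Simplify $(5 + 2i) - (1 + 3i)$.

(5 - 1) + (2 - 3)i = 4 - i


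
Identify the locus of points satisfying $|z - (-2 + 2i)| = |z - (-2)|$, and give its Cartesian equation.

|z - z1| = |z - z2| means z is equidistant from z1 and z2,
i.e. the perpendicular bisector of the segment from (-2, 2) to (-2, 0) (midpoint (-2, 1)).
With z = x + yi, square both sides:
(x - (-2))^2 + (y - 2)^2 = (x - (-2))^2 + (y - 0)^2
The x^2 and y^2 terms cancel: 0x + (-4)y = 4 - 8 = -4
Simplify: y = 1
Locus: Perpendicular bisector of the segment from (-2, 2) to (-2, 0): the line y = 1


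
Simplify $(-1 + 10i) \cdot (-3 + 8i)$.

(a1*a2 - b1*b2) + (a1*b2 + b1*a2)i
= (3 - 80) + (-8 + (-30))i
= -77 - 38i


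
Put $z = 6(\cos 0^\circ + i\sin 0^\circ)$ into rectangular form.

a = r cos θ = 6 * 1 = 6
b = r sin θ = 6 * 0 = 0
z = 6


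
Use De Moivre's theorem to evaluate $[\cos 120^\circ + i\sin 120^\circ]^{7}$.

By De Moivre: z^n = r^n(cos(nθ) + i sin(nθ))
= 1^7(cos(7*120°) + i sin(7*120°))
= 1(cos 120° + i sin 120°)
= -1/2 + (sqrt(3)/2)i


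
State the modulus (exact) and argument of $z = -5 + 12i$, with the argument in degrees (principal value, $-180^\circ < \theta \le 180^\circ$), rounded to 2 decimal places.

|z| = sqrt((-5)^2 + 12^2) = 13
arg(z) = arctan(b/a) = arctan(12/-5) (quadrant-adjusted) = 112.62°


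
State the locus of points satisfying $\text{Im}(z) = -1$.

Im(z) = y where z = x + yi; the equation y = -1 is satisfied by all points with that y-coordinate
Locus: Horizontal line y = -1


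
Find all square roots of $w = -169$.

|w| = 169, arg(w) = 180°
Root modulus = 169^(1/2) = 13
Root arguments: θ_k = (180° + 360°k)/2 for k = 0, 1, ..., 1
Roots: 13i, -13i


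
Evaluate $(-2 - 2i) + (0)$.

(-2 + 0) + (-2 + 0)i = -2 - 2i


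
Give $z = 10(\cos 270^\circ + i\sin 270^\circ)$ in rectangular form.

a = r cos θ = 10 * 0 = 0
b = r sin θ = 10 * -1 = -10
z = -10i


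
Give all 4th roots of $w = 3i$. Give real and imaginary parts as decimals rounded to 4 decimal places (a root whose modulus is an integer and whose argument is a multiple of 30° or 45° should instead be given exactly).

|w| = 3, arg(w) = 90°
Root modulus = 3^(1/4) ≈ 1.316074
Root arguments: θ_k = (90° + 360°k)/4 for k = 0, 1, ..., 3
Compute each root as (root modulus)(cos θ_k + i sin θ_k) using full-precision intermediates, then round to 4 decimal places.
Roots: 1.2159 + 0.5036i, -0.5036 + 1.2159i, -1.2159 - 0.5036i, 0.5036 - 1.2159i


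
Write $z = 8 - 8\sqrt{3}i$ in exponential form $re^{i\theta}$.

r = |z| = sqrt((8)^2 + (-8*sqrt(3))^2) = sqrt(64 + 192) = sqrt(256) = 16
θ = arctan(b/a) = arctan(-13.8564/8) (quadrant-adjusted) = -60° = -π/3
z = 16e^(-i*π/3)


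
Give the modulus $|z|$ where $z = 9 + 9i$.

|z| = sqrt(a^2 + b^2) = sqrt(9^2 + 9^2) = sqrt(162) = sqrt(162)


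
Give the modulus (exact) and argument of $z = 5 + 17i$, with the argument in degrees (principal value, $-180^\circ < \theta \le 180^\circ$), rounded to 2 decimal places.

|z| = sqrt(5^2 + 17^2) = sqrt(314)
arg(z) = arctan(b/a) = arctan(17/5) (quadrant-adjusted) = 73.61°


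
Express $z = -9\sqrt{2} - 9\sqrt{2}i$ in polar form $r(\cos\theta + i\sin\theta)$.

r = |z| = sqrt(a^2 + b^2) = sqrt((-9*sqrt(2))^2 + (-9*sqrt(2))^2) = sqrt(162 + 162) = sqrt(324) = 18
θ = arctan(b/a) = arctan(-12.7279/-12.7279) (quadrant-adjusted) = 225°
z = 18(cos 225° + i sin 225°)


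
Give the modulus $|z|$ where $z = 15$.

|z| = sqrt(a^2 + b^2) = sqrt(15^2 + 0^2) = sqrt(225) = 15


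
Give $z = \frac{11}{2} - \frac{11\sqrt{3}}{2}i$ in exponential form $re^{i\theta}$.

r = |z| = sqrt((11/2)^2 + (-11*sqrt(3)/2)^2) = sqrt(121/4 + 363/4) = sqrt(121) = 11
θ = arctan(b/a) = arctan(-9.5263/5.5) (quadrant-adjusted) = -60° = -π/3
z = 11e^(-i*π/3)


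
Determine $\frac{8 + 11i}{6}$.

Divisor is real, so divide each part by 6:
= 4/3 + (11/6)i


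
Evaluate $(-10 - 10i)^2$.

(a + bi)^2 = a^2 - b^2 + 2abi
= (-10)^2 - (-10)^2 + 2*(-10)*(-10)i
= 200i


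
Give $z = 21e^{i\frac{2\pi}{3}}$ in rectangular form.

a = r cos θ = 21 * -1/2 = -21/2
b = r sin θ = 21 * sqrt(3)/2 = 21*sqrt(3)/2
z = -21/2 + (21*sqrt(3)/2)i


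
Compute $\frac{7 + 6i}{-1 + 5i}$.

Multiply numerator and denominator by conjugate (-1 - 5i):
= (7 + 6i)(-1 - 5i) / ((-1)^2 + 5^2)
= (23 - 41i) / 26
= 23/26 - (41/26)i


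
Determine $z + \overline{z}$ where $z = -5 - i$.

z + conjugate(z) = (a + bi) + (a - bi) = 2a
= 2 * (-5) = -10


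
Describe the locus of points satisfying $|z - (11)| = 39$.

|z - z0| = r describes a circle centered at z0 with radius r
Here z0 = 11 and r = 39
Locus: Circle centered at (11, 0) with radius 39


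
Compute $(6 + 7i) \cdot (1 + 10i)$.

(a1*a2 - b1*b2) + (a1*b2 + b1*a2)i
= (6 - 70) + (60 + 7)i
= -64 + 67i


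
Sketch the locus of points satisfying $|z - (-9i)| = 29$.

|z - z0| = r describes a circle centered at z0 with radius r
Here z0 = -9i and r = 29
Locus: Circle centered at (0, -9) with radius 29


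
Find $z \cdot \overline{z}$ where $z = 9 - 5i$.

z * conjugate(z) = |z|^2 = a^2 + b^2
= 9^2 + (-5)^2 = 106


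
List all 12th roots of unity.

ω_k = e^(2πik/12) = cos(2πk/12) + i sin(2πk/12) for k = 0, 1, ..., 11
Roots: 1, sqrt(3)/2 + (1/2)i, 1/2 + (sqrt(3)/2)i, i, -1/2 + (sqrt(3)/2)i, -sqrt(3)/2 + (1/2)i, -1, -sqrt(3)/2 - (1/2)i, -1/2 - (sqrt(3)/2)i, -i, 1/2 - (sqrt(3)/2)i, sqrt(3)/2 - (1/2)i


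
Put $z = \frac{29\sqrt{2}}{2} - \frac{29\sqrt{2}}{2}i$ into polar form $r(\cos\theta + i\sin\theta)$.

r = |z| = sqrt(a^2 + b^2) = sqrt((29*sqrt(2)/2)^2 + (-29*sqrt(2)/2)^2) = sqrt(841/2 + 841/2) = sqrt(841) = 29
θ = arctan(b/a) = arctan(-20.5061/20.5061) (quadrant-adjusted) = 315°
z = 29(cos 315° + i sin 315°)


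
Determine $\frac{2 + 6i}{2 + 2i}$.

Multiply numerator and denominator by conjugate (2 - 2i):
= (2 + 6i)(2 - 2i) / (2^2 + 2^2)
= (16 + 8i) / 8
= 2 + i


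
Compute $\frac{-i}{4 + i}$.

Multiply numerator and denominator by conjugate (4 - i):
= (-i)(4 - i) / (4^2 + 1^2)
= (-1 - 4i) / 17
= -1/17 - (4/17)i


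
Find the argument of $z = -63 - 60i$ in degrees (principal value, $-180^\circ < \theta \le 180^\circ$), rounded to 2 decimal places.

θ = arctan(b/a) = arctan(-60/-63) (quadrant-adjusted) = -136.40°


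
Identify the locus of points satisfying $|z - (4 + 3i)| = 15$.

|z - z0| = r describes a circle centered at z0 with radius r
Here z0 = 4 + 3i and r = 15
Locus: Circle centered at (4, 3) with radius 15


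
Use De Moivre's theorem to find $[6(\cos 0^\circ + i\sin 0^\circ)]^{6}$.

By De Moivre: z^n = r^n(cos(nθ) + i sin(nθ))
= 6^6(cos(6*0°) + i sin(6*0°))
= 46656(cos 0° + i sin 0°)
= 46656


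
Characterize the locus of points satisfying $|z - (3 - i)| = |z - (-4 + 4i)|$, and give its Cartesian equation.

|z - z1| = |z - z2| means z is equidistant from z1 and z2,
i.e. the perpendicular bisector of the segment from (3, -1) to (-4, 4) (midpoint (-1/2, 3/2)).
With z = x + yi, square both sides:
(x - 3)^2 + (y - (-1))^2 = (x - (-4))^2 + (y - 4)^2
The x^2 and y^2 terms cancel: -14x + 10y = 32 - 10 = 22
Simplify: 7x - 5y = -11
Locus: Perpendicular bisector of the segment from (3, -1) to (-4, 4): the line 7x - 5y = -11


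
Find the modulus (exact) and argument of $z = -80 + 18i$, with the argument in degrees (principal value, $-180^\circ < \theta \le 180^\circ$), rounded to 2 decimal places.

|z| = sqrt((-80)^2 + 18^2) = 82
arg(z) = arctan(b/a) = arctan(18/-80) (quadrant-adjusted) = 167.32°


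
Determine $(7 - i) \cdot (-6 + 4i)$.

(a1*a2 - b1*b2) + (a1*b2 + b1*a2)i
= (-42 - (-4)) + (28 + 6)i
= -38 + 34i


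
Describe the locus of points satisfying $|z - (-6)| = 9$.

|z - z0| = r describes a circle centered at z0 with radius r
Here z0 = -6 and r = 9
Locus: Circle centered at (-6, 0) with radius 9


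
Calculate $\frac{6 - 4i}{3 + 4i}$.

Multiply numerator and denominator by conjugate (3 - 4i):
= (6 - 4i)(3 - 4i) / (3^2 + 4^2)
= (2 - 36i) / 25
= 2/25 - (36/25)i


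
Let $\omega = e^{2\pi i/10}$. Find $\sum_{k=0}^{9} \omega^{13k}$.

Let ζ = ω^13 = e^(2πi·13/10). Since 10 ∤ 13, ζ ≠ 1.
Sum = Σ_{k=0}^{9} ζ^k = (ζ^10 - 1)/(ζ - 1) = (ω^{13·10} - 1)/(ζ - 1) = (1 - 1)/(ζ - 1) = 0


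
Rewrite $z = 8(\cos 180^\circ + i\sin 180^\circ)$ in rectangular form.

a = r cos θ = 8 * -1 = -8
b = r sin θ = 8 * 0 = 0
z = -8


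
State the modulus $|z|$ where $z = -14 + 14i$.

|z| = sqrt(a^2 + b^2) = sqrt((-14)^2 + 14^2) = sqrt(392) = sqrt(392)


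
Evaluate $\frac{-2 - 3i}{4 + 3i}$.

Multiply numerator and denominator by conjugate (4 - 3i):
= (-2 - 3i)(4 - 3i) / (4^2 + 3^2)
= (-17 - 6i) / 25
= -17/25 - (6/25)i


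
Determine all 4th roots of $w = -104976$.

|w| = 104976, arg(w) = 180°
Root modulus = 104976^(1/4) = 18
Root arguments: θ_k = (180° + 360°k)/4 for k = 0, 1, ..., 3
Roots: 9*sqrt(2) + 9*sqrt(2)i, -9*sqrt(2) + 9*sqrt(2)i, -9*sqrt(2) - 9*sqrt(2)i, 9*sqrt(2) - 9*sqrt(2)i


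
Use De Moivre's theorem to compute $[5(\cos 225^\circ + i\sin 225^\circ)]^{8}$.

By De Moivre: z^n = r^n(cos(nθ) + i sin(nθ))
= 5^8(cos(8*225°) + i sin(8*225°))
= 390625(cos 0° + i sin 0°)
= 390625


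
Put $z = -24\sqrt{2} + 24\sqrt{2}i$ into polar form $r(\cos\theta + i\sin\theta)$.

r = |z| = sqrt(a^2 + b^2) = sqrt((-24*sqrt(2))^2 + (24*sqrt(2))^2) = sqrt(1152 + 1152) = sqrt(2304) = 48
θ = arctan(b/a) = arctan(33.9411/-33.9411) (quadrant-adjusted) = 135°
z = 48(cos 135° + i sin 135°)


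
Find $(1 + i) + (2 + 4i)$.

(1 + 2) + (1 + 4)i = 3 + 5i


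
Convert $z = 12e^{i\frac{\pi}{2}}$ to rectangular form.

a = r cos θ = 12 * 0 = 0
b = r sin θ = 12 * 1 = 12
z = 12i


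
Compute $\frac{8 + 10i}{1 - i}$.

Multiply numerator and denominator by conjugate (1 + i):
= (8 + 10i)(1 + i) / (1^2 + (-1)^2)
= (-2 + 18i) / 2
= -1 + 9i


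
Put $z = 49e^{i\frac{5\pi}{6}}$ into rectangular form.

a = r cos θ = 49 * -sqrt(3)/2 = -49*sqrt(3)/2
b = r sin θ = 49 * 1/2 = 49/2
z = -49*sqrt(3)/2 + (49/2)i


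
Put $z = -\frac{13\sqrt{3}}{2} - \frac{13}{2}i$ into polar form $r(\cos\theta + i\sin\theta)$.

r = |z| = sqrt(a^2 + b^2) = sqrt((-13*sqrt(3)/2)^2 + (-13/2)^2) = sqrt(507/4 + 169/4) = sqrt(169) = 13
θ = arctan(b/a) = arctan(-6.5/-11.2583) (quadrant-adjusted) = 210°
z = 13(cos 210° + i sin 210°)


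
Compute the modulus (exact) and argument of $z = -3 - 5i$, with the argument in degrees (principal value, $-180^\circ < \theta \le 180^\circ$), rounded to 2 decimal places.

|z| = sqrt((-3)^2 + (-5)^2) = sqrt(34)
arg(z) = arctan(b/a) = arctan(-5/-3) (quadrant-adjusted) = -120.96°


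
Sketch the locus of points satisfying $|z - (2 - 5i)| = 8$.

|z - z0| = r describes a circle centered at z0 with radius r
Here z0 = 2 - 5i and r = 8
Locus: Circle centered at (2, -5) with radius 8


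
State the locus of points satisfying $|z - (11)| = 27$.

|z - z0| = r describes a circle centered at z0 with radius r
Here z0 = 11 and r = 27
Locus: Circle centered at (11, 0) with radius 27


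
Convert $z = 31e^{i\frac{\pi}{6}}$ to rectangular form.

a = r cos θ = 31 * sqrt(3)/2 = 31*sqrt(3)/2
b = r sin θ = 31 * 1/2 = 31/2
z = 31*sqrt(3)/2 + (31/2)i


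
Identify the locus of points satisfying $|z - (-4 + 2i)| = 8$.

|z - z0| = r describes a circle centered at z0 with radius r
Here z0 = -4 + 2i and r = 8
Locus: Circle centered at (-4, 2) with radius 8


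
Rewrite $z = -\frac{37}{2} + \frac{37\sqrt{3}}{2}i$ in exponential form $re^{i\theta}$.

r = |z| = sqrt((-37/2)^2 + (37*sqrt(3)/2)^2) = sqrt(1369/4 + 4107/4) = sqrt(1369) = 37
θ = arctan(b/a) = arctan(32.0429/-18.5) (quadrant-adjusted) = 120° = 2π/3
z = 37e^(i*2π/3)


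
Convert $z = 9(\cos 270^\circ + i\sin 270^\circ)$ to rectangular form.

a = r cos θ = 9 * 0 = 0
b = r sin θ = 9 * -1 = -9
z = -9i


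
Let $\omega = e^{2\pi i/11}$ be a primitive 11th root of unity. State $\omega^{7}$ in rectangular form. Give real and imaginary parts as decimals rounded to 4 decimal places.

ω^7 = e^(2πi·7/11) = e^(i·14π/11)
= cos(14π/11) + i sin(14π/11)
= -0.6549 - 0.7557i


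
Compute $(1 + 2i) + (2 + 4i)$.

(1 + 2) + (2 + 4)i = 3 + 6i


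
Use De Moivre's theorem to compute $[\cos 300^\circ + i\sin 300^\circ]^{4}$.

By De Moivre: z^n = r^n(cos(nθ) + i sin(nθ))
= 1^4(cos(4*300°) + i sin(4*300°))
= 1(cos 120° + i sin 120°)
= -1/2 + (sqrt(3)/2)i


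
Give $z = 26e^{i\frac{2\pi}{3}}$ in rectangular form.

a = r cos θ = 26 * -1/2 = -13
b = r sin θ = 26 * sqrt(3)/2 = 13*sqrt(3)
z = -13 + 13*sqrt(3)i


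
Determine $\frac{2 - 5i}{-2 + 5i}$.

Multiply numerator and denominator by conjugate (-2 - 5i):
= (2 - 5i)(-2 - 5i) / ((-2)^2 + 5^2)
= (-29) / 29
= -1


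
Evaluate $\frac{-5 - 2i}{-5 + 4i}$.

Multiply numerator and denominator by conjugate (-5 - 4i):
= (-5 - 2i)(-5 - 4i) / ((-5)^2 + 4^2)
= (17 + 30i) / 41
= 17/41 + (30/41)i


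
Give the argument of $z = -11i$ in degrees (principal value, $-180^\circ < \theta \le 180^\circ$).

a = 0 and b < 0, so z lies on the negative imaginary axis: θ = -90°


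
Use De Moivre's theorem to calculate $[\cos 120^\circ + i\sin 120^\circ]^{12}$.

By De Moivre: z^n = r^n(cos(nθ) + i sin(nθ))
= 1^12(cos(12*120°) + i sin(12*120°))
= 1(cos 0° + i sin 0°)
= 1


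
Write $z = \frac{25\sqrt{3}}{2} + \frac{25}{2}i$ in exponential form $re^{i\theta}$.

r = |z| = sqrt((25*sqrt(3)/2)^2 + (25/2)^2) = sqrt(1875/4 + 625/4) = sqrt(625) = 25
θ = arctan(b/a) = arctan(12.5/21.6506) (quadrant-adjusted) = 30° = π/6
z = 25e^(i*π/6)


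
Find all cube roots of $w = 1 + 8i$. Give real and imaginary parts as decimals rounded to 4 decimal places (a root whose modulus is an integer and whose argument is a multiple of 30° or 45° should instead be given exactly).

|w| = sqrt(65) ≈ 8.062258, arg(w) ≈ 82.874984°
Root modulus = sqrt(65)^(1/3) ≈ 2.005175
Root arguments: θ_k = (arg(w) + 360°k)/3 for k = 0, 1, ..., 2
Compute each root as (root modulus)(cos θ_k + i sin θ_k) using full-precision intermediates, then round to 4 decimal places.
Roots: 1.7766 + 0.9298i, -1.6935 + 1.0737i, -0.0831 - 2.0035i


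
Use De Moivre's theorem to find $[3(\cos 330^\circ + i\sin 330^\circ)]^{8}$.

By De Moivre: z^n = r^n(cos(nθ) + i sin(nθ))
= 3^8(cos(8*330°) + i sin(8*330°))
= 6561(cos 120° + i sin 120°)
= -6561/2 + (6561*sqrt(3)/2)i


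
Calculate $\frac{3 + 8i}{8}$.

Divisor is real, so divide each part by 8:
= 3/8 + i


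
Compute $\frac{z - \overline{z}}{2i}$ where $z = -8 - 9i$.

z - conjugate(z) = 2bi
(z - conjugate(z))/(2i) = 2bi/(2i) = b = -9


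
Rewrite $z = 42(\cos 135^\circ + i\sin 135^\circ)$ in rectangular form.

a = r cos θ = 42 * -sqrt(2)/2 = -21*sqrt(2)
b = r sin θ = 42 * sqrt(2)/2 = 21*sqrt(2)
z = -21*sqrt(2) + 21*sqrt(2)i


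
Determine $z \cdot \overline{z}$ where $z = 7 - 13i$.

z * conjugate(z) = |z|^2 = a^2 + b^2
= 7^2 + (-13)^2 = 218


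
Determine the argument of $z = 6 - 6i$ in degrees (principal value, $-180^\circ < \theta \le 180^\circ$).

θ = arctan(b/a) = arctan(-6/6) (quadrant-adjusted) = -45°


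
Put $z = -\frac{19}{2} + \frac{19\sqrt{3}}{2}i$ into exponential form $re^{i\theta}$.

r = |z| = sqrt((-19/2)^2 + (19*sqrt(3)/2)^2) = sqrt(361/4 + 1083/4) = sqrt(361) = 19
θ = arctan(b/a) = arctan(16.4545/-9.5) (quadrant-adjusted) = 120° = 2π/3
z = 19e^(i*2π/3)


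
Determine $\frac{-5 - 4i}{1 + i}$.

Multiply numerator and denominator by conjugate (1 - i):
= (-5 - 4i)(1 - i) / (1^2 + 1^2)
= (-9 + i) / 2
= -9/2 + (1/2)i


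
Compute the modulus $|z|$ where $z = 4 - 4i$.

|z| = sqrt(a^2 + b^2) = sqrt(4^2 + (-4)^2) = sqrt(32) = sqrt(32)


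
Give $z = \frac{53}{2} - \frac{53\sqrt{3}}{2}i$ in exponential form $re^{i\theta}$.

r = |z| = sqrt((53/2)^2 + (-53*sqrt(3)/2)^2) = sqrt(2809/4 + 8427/4) = sqrt(2809) = 53
θ = arctan(b/a) = arctan(-45.8993/26.5) (quadrant-adjusted) = -60° = -π/3
z = 53e^(-i*π/3)


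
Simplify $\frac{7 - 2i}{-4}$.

Divisor is real, so divide each part by -4:
= -7/4 + (1/2)i


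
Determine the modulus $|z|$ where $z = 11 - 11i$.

|z| = sqrt(a^2 + b^2) = sqrt(11^2 + (-11)^2) = sqrt(242) = sqrt(242)


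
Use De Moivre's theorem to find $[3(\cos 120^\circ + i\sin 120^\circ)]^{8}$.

By De Moivre: z^n = r^n(cos(nθ) + i sin(nθ))
= 3^8(cos(8*120°) + i sin(8*120°))
= 6561(cos 240° + i sin 240°)
= -6561/2 - (6561*sqrt(3)/2)i


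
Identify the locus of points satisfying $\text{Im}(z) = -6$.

Im(z) = y where z = x + yi; the equation y = -6 is satisfied by all points with that y-coordinate
Locus: Horizontal line y = -6


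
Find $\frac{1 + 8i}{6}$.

Divisor is real, so divide each part by 6:
= 1/6 + (4/3)i


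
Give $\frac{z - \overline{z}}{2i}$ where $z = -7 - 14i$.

z - conjugate(z) = 2bi
(z - conjugate(z))/(2i) = 2bi/(2i) = b = -14


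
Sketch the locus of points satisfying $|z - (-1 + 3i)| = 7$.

|z - z0| = r describes a circle centered at z0 with radius r
Here z0 = -1 + 3i and r = 7
Locus: Circle centered at (-1, 3) with radius 7


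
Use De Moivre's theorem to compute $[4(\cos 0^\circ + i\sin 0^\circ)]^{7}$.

By De Moivre: z^n = r^n(cos(nθ) + i sin(nθ))
= 4^7(cos(7*0°) + i sin(7*0°))
= 16384(cos 0° + i sin 0°)
= 16384


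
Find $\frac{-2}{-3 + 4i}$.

Multiply numerator and denominator by conjugate (-3 - 4i):
= (-2)(-3 - 4i) / ((-3)^2 + 4^2)
= (6 + 8i) / 25
= 6/25 + (8/25)i


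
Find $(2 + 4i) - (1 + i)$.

(2 - 1) + (4 - 1)i = 1 + 3i


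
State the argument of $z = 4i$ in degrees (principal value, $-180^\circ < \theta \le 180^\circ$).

a = 0 and b > 0, so z lies on the positive imaginary axis: θ = 90°


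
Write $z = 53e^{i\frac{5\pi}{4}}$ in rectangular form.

a = r cos θ = 53 * -sqrt(2)/2 = -53*sqrt(2)/2
b = r sin θ = 53 * -sqrt(2)/2 = -53*sqrt(2)/2
z = -53*sqrt(2)/2 - (53*sqrt(2)/2)i


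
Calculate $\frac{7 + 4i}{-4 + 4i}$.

Multiply numerator and denominator by conjugate (-4 - 4i):
= (7 + 4i)(-4 - 4i) / ((-4)^2 + 4^2)
= (-12 - 44i) / 32
Divide through by 4: (-3 - 11i) / 8
= -3/8 - (11/8)i


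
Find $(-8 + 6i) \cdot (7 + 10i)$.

(a1*a2 - b1*b2) + (a1*b2 + b1*a2)i
= (-56 - 60) + (-80 + 42)i
= -116 - 38i


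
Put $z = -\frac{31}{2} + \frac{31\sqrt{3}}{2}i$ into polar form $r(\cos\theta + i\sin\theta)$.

r = |z| = sqrt(a^2 + b^2) = sqrt((-31/2)^2 + (31*sqrt(3)/2)^2) = sqrt(961/4 + 2883/4) = sqrt(961) = 31
θ = arctan(b/a) = arctan(26.8468/-15.5) (quadrant-adjusted) = 120°
z = 31(cos 120° + i sin 120°)


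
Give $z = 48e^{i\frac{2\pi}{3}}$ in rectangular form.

a = r cos θ = 48 * -1/2 = -24
b = r sin θ = 48 * sqrt(3)/2 = 24*sqrt(3)
z = -24 + 24*sqrt(3)i


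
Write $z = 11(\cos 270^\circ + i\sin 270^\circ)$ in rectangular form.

a = r cos θ = 11 * 0 = 0
b = r sin θ = 11 * -1 = -11
z = -11i


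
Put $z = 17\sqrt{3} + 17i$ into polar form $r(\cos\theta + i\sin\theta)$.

r = |z| = sqrt(a^2 + b^2) = sqrt((17*sqrt(3))^2 + (17)^2) = sqrt(867 + 289) = sqrt(1156) = 34
θ = arctan(b/a) = arctan(17/29.4449) (quadrant-adjusted) = 30°
z = 34(cos 30° + i sin 30°)


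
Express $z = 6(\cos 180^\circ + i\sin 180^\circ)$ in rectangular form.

a = r cos θ = 6 * -1 = -6
b = r sin θ = 6 * 0 = 0
z = -6


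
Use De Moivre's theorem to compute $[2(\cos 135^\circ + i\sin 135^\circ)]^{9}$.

By De Moivre: z^n = r^n(cos(nθ) + i sin(nθ))
= 2^9(cos(9*135°) + i sin(9*135°))
= 512(cos 135° + i sin 135°)
= -256*sqrt(2) + 256*sqrt(2)i


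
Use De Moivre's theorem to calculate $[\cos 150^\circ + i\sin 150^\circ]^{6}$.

By De Moivre: z^n = r^n(cos(nθ) + i sin(nθ))
= 1^6(cos(6*150°) + i sin(6*150°))
= 1(cos 180° + i sin 180°)
= -1


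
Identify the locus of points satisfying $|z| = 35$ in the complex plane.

|z| = 35 means sqrt(x^2 + y^2) = 35
This is a circle of radius 35 centered at the origin


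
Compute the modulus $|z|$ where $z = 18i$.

|z| = sqrt(a^2 + b^2) = sqrt(0^2 + 18^2) = sqrt(324) = 18


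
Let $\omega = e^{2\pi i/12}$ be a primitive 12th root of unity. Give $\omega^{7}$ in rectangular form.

ω^7 = e^(2πi·7/12) = e^(i·7π/6)
= cos(7π/6) + i sin(7π/6)
= -sqrt(3)/2 - (1/2)i


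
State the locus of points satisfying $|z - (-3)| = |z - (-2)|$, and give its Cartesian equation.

|z - z1| = |z - z2| means z is equidistant from z1 and z2,
i.e. the perpendicular bisector of the segment from (-3, 0) to (-2, 0) (midpoint (-5/2, 0)).
With z = x + yi, square both sides:
(x - (-3))^2 + (y - 0)^2 = (x - (-2))^2 + (y - 0)^2
The x^2 and y^2 terms cancel: 2x + 0y = 4 - 9 = -5
Simplify: x = -5/2
Locus: Perpendicular bisector of the segment from (-3, 0) to (-2, 0): the line x = -5/2


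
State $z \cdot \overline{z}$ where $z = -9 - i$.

z * conjugate(z) = |z|^2 = a^2 + b^2
= (-9)^2 + (-1)^2 = 82


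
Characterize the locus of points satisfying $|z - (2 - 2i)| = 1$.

|z - z0| = r describes a circle centered at z0 with radius r
Here z0 = 2 - 2i and r = 1
Locus: Circle centered at (2, -2) with radius 1


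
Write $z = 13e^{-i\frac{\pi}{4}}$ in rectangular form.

a = r cos θ = 13 * sqrt(2)/2 = 13*sqrt(2)/2
b = r sin θ = 13 * -sqrt(2)/2 = -13*sqrt(2)/2
z = 13*sqrt(2)/2 - (13*sqrt(2)/2)i


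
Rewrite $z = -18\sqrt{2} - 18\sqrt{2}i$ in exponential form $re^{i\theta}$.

r = |z| = sqrt((-18*sqrt(2))^2 + (-18*sqrt(2))^2) = sqrt(648 + 648) = sqrt(1296) = 36
θ = arctan(b/a) = arctan(-25.4558/-25.4558) (quadrant-adjusted) = 225° = 5π/4
z = 36e^(i*5π/4)


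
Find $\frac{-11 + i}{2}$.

Divisor is real, so divide each part by 2:
= -11/2 + (1/2)i


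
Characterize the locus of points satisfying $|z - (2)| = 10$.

|z - z0| = r describes a circle centered at z0 with radius r
Here z0 = 2 and r = 10
Locus: Circle centered at (2, 0) with radius 10


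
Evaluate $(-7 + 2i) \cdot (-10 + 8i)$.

(a1*a2 - b1*b2) + (a1*b2 + b1*a2)i
= (70 - 16) + (-56 + (-20))i
= 54 - 76i


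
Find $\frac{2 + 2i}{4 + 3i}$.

Multiply numerator and denominator by conjugate (4 - 3i):
= (2 + 2i)(4 - 3i) / (4^2 + 3^2)
= (14 + 2i) / 25
= 14/25 + (2/25)i


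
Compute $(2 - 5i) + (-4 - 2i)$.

(2 + (-4)) + (-5 + (-2))i = -2 - 7i


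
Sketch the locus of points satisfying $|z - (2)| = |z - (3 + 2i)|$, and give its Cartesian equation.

|z - z1| = |z - z2| means z is equidistant from z1 and z2,
i.e. the perpendicular bisector of the segment from (2, 0) to (3, 2) (midpoint (5/2, 1)).
With z = x + yi, square both sides:
(x - 2)^2 + (y - 0)^2 = (x - 3)^2 + (y - 2)^2
The x^2 and y^2 terms cancel: 2x + 4y = 13 - 4 = 9
Simplify: 2x + 4y = 9
Locus: Perpendicular bisector of the segment from (2, 0) to (3, 2): the line 2x + 4y = 9


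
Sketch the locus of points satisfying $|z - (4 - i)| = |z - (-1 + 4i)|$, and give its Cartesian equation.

|z - z1| = |z - z2| means z is equidistant from z1 and z2,
i.e. the perpendicular bisector of the segment from (4, -1) to (-1, 4) (midpoint (3/2, 3/2)).
With z = x + yi, square both sides:
(x - 4)^2 + (y - (-1))^2 = (x - (-1))^2 + (y - 4)^2
The x^2 and y^2 terms cancel: -10x + 10y = 17 - 17 = 0
Simplify: x - y = 0
Locus: Perpendicular bisector of the segment from (4, -1) to (-1, 4): the line x - y = 0
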